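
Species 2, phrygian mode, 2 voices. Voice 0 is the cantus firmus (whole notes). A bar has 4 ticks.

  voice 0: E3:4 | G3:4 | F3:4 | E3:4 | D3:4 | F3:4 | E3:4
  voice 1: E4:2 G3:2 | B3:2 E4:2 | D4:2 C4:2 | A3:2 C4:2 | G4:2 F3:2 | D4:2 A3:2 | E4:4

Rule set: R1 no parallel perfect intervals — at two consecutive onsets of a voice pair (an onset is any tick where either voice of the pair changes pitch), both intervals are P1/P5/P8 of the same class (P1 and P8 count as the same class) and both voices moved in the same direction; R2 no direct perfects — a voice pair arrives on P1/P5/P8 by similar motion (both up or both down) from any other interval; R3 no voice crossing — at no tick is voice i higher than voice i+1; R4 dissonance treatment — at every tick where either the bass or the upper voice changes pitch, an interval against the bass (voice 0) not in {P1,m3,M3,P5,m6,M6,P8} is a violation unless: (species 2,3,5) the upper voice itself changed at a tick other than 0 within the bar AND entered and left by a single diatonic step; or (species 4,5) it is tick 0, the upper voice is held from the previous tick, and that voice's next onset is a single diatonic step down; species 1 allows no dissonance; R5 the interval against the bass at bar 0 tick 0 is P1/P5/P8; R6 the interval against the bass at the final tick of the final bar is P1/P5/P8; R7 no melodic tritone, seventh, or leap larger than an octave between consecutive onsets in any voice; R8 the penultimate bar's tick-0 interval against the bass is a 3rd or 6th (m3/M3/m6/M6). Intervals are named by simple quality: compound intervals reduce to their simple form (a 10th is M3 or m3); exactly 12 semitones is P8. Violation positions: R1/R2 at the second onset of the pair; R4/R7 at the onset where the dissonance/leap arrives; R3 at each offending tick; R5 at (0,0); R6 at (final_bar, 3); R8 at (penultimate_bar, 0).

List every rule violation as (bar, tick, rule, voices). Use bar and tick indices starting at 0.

bar 0: v0=E3 v1=E4 downbeat P8
bar 1: v0=G3 v1=B3 downbeat M3
bar 2: v0=F3 v1=D4 downbeat M6
bar 3: v0=E3 v1=A3 downbeat P4
bar 4: v0=D3 v1=G4 downbeat P4
bar 5: v0=F3 v1=D4 downbeat M6
bar 6: v0=E3 v1=E4 downbeat P8
  -> R4 @ bar 3 tick 0 v(0, 1): E3/A3 P4 untreated
  -> R4 @ bar 4 tick 0 v(0, 1): D3/G4 P4 untreated
  -> R7 @ bar 4 tick 2 v(1,): G4->F3 leap 14st

(3, 0, R4, (0, 1))
(4, 0, R4, (0, 1))
(4, 2, R7, (1,))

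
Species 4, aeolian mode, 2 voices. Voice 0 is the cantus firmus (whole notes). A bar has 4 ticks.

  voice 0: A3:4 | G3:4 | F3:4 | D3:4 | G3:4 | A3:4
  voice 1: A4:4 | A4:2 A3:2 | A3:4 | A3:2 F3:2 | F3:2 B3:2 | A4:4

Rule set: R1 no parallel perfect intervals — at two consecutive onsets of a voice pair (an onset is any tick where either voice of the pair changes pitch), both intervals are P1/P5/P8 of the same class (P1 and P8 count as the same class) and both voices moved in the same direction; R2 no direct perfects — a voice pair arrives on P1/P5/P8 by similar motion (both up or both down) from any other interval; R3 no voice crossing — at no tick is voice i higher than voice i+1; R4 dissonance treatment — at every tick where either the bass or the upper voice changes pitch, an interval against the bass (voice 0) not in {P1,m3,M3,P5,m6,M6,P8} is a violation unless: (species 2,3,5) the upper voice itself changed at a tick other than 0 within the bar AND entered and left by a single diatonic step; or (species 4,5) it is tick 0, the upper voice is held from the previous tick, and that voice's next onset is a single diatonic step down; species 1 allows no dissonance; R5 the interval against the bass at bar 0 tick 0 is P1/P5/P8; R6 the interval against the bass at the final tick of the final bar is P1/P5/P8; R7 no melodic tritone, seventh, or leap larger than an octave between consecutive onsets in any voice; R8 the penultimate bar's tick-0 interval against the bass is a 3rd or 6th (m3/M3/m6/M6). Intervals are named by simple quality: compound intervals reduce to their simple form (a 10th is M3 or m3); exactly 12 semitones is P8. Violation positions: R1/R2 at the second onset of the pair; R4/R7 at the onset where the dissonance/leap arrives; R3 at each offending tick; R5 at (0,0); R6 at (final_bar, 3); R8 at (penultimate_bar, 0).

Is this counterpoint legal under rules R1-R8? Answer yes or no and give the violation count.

No (9 violations)

bar 0: v0=A3 v1=A4 (P8)
bar 1: v0=G3 v1=A4 (M2)
bar 2: v0=F3 v1=A3 (M3)
bar 3: v0=D3 v1=A3 (P5)
bar 4: v0=G3 v1=F3 (M2)
bar 5: v0=A3 v1=A4 (P8)
  R4 @ bar1.0: G3/A4 M2 untreated
  R4 @ bar1.2: G3/A3 M2 untreated
  R3 @ bar4.0: G3 above F3
  R4 @ bar4.0: G3/F3 M2 untreated
  R8 @ bar4.0: penult M2 not 3rd/6th
  R3 @ bar4.1: G3 above F3
  R7 @ bar4.2: F3->B3 leap 6st
  R2 @ bar5.0: G3/B3 M3 -> A3/A4 P8 similar
  R7 @ bar5.0: B3->A4 leap 10st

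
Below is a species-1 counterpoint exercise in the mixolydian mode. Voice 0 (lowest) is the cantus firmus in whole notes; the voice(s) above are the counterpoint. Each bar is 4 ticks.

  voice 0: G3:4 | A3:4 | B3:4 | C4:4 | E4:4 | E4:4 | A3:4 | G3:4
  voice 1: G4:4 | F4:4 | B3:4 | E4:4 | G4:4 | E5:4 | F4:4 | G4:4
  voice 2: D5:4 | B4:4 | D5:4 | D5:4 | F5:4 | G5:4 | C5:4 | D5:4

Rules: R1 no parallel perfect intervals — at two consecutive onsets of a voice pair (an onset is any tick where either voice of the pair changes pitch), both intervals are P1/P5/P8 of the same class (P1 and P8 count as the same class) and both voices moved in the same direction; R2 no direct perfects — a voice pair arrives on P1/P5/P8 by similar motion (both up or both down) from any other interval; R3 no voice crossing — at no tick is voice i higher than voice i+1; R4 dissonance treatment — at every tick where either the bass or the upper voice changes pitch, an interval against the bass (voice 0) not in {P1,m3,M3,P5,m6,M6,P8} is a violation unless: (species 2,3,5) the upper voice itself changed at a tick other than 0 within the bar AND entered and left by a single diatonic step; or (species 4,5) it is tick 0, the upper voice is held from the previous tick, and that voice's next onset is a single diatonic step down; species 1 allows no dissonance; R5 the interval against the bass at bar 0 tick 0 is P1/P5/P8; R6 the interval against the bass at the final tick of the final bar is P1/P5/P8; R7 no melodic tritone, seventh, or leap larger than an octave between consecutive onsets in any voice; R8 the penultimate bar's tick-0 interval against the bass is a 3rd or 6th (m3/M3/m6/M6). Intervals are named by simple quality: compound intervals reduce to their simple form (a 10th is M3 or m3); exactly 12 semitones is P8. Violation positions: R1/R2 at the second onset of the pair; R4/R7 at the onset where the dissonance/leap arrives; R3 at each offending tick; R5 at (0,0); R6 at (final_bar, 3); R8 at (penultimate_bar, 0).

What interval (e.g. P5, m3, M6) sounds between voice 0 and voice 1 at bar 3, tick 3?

M3

voice 0=C4 voice 1=E4 -> M3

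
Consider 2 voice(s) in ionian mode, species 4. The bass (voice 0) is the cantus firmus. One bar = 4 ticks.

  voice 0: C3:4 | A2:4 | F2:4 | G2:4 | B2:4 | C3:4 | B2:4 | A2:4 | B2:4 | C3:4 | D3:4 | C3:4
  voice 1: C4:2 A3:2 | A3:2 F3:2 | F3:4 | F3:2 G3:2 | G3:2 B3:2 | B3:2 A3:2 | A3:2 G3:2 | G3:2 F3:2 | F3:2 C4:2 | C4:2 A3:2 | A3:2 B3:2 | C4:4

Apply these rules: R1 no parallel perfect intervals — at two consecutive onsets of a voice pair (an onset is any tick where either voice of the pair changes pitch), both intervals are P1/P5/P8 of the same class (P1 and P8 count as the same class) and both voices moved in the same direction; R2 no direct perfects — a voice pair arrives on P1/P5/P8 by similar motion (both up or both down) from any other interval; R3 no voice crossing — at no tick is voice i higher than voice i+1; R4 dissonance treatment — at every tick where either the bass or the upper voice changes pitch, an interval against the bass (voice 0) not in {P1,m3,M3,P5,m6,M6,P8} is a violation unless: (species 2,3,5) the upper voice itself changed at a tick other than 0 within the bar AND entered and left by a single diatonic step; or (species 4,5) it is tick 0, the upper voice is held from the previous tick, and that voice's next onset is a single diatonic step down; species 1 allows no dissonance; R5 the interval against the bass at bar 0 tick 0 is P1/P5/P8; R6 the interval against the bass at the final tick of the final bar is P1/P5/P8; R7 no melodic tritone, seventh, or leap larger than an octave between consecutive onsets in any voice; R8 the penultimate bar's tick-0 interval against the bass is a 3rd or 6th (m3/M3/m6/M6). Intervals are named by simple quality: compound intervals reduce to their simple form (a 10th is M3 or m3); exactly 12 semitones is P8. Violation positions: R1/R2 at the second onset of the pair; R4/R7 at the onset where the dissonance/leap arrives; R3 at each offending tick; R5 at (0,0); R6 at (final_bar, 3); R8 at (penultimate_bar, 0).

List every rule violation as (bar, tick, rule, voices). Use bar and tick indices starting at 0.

bar 0: v0=C3 v1=C4 downbeat P8
bar 1: v0=A2 v1=A3 downbeat P8
bar 2: v0=F2 v1=F3 downbeat P8
bar 3: v0=G2 v1=F3 downbeat m7
bar 4: v0=B2 v1=G3 downbeat m6
bar 5: v0=C3 v1=B3 downbeat M7
bar 6: v0=B2 v1=A3 downbeat m7
bar 7: v0=A2 v1=G3 downbeat m7
bar 8: v0=B2 v1=F3 downbeat TT
bar 9: v0=C3 v1=C4 downbeat P8
bar 10: v0=D3 v1=A3 downbeat P5
bar 11: v0=C3 v1=C4 downbeat P8
  -> R4 @ bar 3 tick 0 v(0, 1): G2/F3 m7 untreated
  -> R4 @ bar 8 tick 0 v(0, 1): B2/F3 TT untreated
  -> R4 @ bar 8 tick 2 v(0, 1): B2/C4 m2 untreated
  -> R8 @ bar 10 tick 0 v(0, 1): penult P5 not 3rd/6th

(3, 0, R4, (0, 1))
(8, 0, R4, (0, 1))
(8, 2, R4, (0, 1))
(10, 0, R8, (0, 1))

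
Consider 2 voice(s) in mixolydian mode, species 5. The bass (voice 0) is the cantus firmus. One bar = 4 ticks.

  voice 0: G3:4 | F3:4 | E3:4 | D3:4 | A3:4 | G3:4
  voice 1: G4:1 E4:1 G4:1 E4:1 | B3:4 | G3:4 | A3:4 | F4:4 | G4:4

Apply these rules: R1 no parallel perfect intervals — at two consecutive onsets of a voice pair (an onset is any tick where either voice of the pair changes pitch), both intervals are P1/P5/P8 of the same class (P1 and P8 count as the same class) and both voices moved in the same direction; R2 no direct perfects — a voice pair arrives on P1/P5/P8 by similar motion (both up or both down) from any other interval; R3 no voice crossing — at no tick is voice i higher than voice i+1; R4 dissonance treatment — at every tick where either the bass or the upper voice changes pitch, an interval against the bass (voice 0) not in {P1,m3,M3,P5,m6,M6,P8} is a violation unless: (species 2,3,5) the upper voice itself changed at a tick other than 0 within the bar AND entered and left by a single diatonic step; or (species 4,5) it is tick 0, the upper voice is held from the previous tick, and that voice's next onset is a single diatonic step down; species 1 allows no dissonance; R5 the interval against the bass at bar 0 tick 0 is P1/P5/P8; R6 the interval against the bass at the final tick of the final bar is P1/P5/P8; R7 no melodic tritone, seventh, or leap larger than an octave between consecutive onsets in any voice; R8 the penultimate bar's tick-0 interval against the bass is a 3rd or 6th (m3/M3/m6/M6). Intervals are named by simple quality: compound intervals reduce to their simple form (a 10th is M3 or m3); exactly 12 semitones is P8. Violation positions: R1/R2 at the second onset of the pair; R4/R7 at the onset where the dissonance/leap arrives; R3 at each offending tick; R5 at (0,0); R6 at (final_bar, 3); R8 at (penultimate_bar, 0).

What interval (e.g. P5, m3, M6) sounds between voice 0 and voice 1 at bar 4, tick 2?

voice 0=A3 voice 1=F4 -> m6

m6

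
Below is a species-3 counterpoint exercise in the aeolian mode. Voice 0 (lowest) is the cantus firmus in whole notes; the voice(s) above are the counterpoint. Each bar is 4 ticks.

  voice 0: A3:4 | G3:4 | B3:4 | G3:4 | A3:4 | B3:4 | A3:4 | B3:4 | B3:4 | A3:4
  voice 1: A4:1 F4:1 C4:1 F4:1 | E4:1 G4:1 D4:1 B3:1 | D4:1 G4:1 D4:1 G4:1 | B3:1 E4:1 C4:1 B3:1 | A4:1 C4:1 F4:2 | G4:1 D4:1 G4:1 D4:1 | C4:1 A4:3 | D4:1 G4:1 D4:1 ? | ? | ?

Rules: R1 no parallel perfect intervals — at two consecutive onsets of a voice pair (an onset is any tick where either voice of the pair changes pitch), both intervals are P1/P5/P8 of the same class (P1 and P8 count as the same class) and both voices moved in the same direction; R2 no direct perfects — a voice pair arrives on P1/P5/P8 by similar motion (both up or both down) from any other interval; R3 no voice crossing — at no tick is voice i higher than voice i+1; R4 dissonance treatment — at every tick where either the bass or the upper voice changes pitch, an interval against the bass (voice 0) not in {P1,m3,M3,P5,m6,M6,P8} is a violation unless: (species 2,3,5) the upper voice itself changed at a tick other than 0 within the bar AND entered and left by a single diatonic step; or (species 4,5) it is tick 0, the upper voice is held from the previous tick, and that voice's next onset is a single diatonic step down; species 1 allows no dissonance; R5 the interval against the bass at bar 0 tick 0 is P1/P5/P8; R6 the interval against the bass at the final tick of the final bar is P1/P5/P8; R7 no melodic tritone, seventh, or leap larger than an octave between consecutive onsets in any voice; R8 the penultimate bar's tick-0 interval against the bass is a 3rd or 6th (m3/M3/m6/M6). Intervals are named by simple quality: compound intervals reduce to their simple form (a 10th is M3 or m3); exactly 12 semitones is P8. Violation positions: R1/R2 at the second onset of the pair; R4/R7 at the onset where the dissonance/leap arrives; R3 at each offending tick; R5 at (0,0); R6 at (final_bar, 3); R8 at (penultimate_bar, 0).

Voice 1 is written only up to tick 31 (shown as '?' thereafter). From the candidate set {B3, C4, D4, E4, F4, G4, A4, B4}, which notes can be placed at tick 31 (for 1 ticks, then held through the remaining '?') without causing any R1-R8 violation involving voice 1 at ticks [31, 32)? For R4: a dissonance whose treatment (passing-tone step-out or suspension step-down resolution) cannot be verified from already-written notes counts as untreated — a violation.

B3: legal
C4: violates R4
D4: legal
E4: violates R4
F4: violates R4
G4: legal
A4: violates R4
B4: legal

{B3, B4, D4, G4}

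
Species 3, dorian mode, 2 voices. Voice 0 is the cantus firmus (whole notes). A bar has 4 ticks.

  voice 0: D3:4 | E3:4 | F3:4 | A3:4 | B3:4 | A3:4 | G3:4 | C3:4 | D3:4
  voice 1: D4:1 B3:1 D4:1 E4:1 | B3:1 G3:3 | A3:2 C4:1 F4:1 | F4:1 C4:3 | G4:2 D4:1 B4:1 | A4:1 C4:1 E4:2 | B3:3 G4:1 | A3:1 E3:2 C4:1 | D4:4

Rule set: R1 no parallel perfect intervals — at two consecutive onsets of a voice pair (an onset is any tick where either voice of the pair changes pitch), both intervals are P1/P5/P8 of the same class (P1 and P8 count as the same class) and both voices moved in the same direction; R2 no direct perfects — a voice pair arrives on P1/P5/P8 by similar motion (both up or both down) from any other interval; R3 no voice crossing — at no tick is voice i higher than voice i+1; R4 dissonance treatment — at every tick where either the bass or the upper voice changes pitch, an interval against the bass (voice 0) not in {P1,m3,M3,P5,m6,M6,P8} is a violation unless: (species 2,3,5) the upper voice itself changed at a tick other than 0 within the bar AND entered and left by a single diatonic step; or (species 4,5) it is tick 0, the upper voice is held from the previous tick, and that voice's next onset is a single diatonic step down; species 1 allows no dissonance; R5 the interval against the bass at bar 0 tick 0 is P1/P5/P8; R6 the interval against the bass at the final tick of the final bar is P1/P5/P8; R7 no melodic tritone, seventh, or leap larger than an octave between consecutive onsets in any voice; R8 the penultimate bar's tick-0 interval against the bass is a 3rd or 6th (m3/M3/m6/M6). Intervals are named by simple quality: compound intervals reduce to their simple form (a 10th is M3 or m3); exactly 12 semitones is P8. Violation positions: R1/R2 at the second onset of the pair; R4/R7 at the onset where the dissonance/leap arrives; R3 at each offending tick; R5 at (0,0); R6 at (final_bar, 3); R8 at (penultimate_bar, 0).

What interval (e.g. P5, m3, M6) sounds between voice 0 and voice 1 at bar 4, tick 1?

voice 0=B3 voice 1=G4 -> m6

m6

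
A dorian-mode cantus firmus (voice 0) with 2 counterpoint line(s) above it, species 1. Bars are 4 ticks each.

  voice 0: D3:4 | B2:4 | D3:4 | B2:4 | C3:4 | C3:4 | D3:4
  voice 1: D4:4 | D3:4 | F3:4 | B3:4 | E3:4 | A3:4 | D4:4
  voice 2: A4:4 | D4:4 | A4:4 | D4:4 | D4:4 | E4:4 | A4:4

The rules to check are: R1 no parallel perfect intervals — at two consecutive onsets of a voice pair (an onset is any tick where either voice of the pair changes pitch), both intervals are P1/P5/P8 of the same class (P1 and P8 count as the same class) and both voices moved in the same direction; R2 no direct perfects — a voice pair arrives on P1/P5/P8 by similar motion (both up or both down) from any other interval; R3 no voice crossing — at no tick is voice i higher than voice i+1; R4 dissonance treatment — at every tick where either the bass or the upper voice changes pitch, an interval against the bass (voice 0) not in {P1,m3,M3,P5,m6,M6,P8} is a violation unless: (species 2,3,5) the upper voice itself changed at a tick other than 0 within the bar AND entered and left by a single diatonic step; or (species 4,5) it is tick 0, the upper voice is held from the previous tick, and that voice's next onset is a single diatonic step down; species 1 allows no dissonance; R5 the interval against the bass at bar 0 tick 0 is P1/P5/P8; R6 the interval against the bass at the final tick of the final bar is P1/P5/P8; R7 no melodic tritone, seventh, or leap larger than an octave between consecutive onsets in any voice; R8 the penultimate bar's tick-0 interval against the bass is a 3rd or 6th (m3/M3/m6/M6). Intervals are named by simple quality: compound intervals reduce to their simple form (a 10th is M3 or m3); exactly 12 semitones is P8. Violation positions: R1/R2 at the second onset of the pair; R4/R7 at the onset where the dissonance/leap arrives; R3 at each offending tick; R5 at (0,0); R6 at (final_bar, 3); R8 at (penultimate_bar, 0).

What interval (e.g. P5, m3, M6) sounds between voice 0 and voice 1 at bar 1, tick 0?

voice 0=B2 voice 1=D3 -> m3

m3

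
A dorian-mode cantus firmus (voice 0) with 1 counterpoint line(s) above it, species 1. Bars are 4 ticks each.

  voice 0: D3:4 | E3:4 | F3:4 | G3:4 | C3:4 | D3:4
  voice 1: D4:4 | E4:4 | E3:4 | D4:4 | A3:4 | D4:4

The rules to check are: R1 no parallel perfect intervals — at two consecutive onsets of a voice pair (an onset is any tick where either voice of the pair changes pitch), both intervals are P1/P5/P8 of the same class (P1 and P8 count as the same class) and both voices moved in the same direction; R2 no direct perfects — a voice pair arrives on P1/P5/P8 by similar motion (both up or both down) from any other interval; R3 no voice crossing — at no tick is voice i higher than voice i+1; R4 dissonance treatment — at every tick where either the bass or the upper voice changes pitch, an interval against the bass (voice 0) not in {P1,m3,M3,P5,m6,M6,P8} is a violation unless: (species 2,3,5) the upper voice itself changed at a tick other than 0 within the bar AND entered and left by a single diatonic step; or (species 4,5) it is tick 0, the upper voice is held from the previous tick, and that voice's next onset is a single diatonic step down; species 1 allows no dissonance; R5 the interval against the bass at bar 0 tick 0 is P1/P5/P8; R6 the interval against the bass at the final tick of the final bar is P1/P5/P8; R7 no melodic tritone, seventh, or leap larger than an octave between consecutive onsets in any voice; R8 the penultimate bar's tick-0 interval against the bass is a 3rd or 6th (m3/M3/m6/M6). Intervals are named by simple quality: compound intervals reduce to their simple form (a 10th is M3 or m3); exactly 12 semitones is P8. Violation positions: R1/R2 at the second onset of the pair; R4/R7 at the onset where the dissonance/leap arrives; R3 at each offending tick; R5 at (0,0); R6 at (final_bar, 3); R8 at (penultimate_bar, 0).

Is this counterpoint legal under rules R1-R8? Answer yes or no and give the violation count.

bar 0: v0=D3 v1=D4 (P8)
bar 1: v0=E3 v1=E4 (P8)
bar 2: v0=F3 v1=E3 (m2)
bar 3: v0=G3 v1=D4 (P5)
bar 4: v0=C3 v1=A3 (M6)
bar 5: v0=D3 v1=D4 (P8)
  R1 @ bar1.0: D3/D4 P8 -> E3/E4 P8 similar
  R3 @ bar2.0: F3 above E3
  R4 @ bar2.0: F3/E3 m2 untreated
  R3 @ bar2.1: F3 above E3
  R3 @ bar2.2: F3 above E3
  R3 @ bar2.3: F3 above E3
  R2 @ bar3.0: F3/E3 m2 -> G3/D4 P5 similar
  R7 @ bar3.0: E3->D4 leap 10st
  R2 @ bar5.0: C3/A3 M6 -> D3/D4 P8 similar

No (9 violations)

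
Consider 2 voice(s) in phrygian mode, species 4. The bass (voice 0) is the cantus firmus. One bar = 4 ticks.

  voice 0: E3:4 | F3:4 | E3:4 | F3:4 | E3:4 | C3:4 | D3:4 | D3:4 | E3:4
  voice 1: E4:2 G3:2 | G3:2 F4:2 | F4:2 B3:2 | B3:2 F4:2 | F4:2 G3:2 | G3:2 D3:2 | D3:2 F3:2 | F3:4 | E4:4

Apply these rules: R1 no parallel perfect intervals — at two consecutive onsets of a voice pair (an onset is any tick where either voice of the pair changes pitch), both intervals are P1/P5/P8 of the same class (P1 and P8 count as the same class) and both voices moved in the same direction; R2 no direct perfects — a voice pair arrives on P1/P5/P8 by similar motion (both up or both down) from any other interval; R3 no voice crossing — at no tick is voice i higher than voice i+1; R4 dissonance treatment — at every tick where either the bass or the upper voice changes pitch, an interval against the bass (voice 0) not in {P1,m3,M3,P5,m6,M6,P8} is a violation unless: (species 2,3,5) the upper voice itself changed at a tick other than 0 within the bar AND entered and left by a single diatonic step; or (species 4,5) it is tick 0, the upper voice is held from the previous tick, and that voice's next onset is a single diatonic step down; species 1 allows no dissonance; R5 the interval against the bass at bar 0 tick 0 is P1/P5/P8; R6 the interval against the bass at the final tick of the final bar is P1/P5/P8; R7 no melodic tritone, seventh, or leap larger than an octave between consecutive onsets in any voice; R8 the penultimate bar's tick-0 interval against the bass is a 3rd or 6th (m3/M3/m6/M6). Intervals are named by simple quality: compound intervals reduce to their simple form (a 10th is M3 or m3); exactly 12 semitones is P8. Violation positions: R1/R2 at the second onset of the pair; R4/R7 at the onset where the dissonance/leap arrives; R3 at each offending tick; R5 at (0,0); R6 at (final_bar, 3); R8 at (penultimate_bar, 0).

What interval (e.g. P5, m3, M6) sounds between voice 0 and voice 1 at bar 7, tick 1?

m3

voice 0=D3 voice 1=F3 -> m3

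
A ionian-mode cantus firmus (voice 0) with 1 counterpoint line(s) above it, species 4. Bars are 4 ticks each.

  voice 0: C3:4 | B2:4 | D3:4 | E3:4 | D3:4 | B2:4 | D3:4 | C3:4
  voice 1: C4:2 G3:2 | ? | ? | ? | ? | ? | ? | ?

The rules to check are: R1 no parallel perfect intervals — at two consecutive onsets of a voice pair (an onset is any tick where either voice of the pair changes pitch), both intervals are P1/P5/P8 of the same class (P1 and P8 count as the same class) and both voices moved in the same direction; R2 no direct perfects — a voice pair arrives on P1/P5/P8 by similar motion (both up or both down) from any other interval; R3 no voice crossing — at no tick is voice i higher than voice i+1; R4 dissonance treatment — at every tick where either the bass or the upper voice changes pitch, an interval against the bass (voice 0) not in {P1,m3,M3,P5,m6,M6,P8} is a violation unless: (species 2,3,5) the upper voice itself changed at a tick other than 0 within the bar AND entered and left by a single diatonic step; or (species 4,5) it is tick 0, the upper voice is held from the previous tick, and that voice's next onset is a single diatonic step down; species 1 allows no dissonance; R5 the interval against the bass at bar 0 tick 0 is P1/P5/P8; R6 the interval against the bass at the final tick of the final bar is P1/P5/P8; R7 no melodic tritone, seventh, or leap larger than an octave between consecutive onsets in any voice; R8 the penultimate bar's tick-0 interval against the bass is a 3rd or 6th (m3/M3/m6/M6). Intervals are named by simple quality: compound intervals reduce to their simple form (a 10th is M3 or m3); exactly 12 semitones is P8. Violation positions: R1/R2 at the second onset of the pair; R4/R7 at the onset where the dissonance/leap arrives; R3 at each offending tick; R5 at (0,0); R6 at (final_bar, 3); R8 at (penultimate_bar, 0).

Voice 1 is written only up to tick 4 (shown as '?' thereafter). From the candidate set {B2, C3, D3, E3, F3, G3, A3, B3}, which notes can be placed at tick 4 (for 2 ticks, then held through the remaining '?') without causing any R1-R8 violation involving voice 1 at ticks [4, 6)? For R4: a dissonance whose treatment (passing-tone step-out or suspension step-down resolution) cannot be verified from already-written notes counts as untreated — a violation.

{B3, D3, G3}

B2: violates R2
C3: violates R4
D3: legal
E3: violates R4
F3: violates R4
G3: legal
A3: violates R4
B3: legal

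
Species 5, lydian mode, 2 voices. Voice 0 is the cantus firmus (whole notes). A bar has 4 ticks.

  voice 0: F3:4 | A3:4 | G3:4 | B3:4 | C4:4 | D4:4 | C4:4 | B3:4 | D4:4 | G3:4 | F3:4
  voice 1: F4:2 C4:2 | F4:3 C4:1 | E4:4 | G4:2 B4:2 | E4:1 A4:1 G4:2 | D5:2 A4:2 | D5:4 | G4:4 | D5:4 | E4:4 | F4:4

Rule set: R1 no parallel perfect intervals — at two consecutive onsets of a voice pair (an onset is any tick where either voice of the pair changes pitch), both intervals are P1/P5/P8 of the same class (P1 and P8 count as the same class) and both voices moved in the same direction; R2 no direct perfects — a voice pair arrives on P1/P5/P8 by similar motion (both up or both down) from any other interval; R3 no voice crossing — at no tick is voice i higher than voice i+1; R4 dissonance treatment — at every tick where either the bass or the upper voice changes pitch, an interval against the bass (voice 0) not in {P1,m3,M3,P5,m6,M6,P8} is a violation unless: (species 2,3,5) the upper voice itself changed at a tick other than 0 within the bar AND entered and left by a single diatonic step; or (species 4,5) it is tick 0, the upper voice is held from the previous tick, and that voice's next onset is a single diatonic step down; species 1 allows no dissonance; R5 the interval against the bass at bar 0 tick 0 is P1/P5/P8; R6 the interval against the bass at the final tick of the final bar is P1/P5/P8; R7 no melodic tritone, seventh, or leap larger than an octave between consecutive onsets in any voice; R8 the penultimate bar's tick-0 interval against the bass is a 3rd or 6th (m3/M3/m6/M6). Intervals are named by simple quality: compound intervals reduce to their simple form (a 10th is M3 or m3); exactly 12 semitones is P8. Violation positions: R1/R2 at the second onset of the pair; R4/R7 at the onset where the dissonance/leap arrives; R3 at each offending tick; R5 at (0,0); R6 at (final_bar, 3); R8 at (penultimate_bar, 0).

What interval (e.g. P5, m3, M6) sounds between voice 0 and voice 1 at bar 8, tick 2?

P8

voice 0=D4 voice 1=D5 -> P8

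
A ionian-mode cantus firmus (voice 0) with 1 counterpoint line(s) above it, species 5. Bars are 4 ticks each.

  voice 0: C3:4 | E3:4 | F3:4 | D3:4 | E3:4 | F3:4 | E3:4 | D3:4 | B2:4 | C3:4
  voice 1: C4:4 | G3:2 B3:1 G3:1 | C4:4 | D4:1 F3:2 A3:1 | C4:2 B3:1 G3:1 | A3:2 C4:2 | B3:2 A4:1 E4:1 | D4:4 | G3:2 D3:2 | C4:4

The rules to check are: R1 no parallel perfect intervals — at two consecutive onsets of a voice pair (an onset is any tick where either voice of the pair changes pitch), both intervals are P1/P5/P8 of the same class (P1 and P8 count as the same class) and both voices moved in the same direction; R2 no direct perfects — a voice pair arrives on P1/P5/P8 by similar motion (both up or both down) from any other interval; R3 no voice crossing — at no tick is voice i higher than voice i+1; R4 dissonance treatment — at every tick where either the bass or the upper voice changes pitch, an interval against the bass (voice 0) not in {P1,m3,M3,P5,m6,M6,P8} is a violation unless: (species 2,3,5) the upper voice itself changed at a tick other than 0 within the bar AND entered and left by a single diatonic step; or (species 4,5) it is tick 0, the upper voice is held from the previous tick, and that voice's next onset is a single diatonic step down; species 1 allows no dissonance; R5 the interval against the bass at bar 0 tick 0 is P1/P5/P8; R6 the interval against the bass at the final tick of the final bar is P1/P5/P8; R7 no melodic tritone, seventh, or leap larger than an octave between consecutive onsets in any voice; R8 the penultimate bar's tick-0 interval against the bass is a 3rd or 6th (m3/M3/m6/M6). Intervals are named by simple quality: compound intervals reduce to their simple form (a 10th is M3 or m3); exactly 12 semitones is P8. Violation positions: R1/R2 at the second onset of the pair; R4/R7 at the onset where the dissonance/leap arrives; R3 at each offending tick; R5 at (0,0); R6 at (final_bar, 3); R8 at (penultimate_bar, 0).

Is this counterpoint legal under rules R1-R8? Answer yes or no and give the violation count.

No (7 violations)

bar 0: v0=C3 v1=C4 (P8)
bar 1: v0=E3 v1=G3 (m3)
bar 2: v0=F3 v1=C4 (P5)
bar 3: v0=D3 v1=D4 (P8)
bar 4: v0=E3 v1=C4 (m6)
bar 5: v0=F3 v1=A3 (M3)
bar 6: v0=E3 v1=B3 (P5)
bar 7: v0=D3 v1=D4 (P8)
bar 8: v0=B2 v1=G3 (m6)
bar 9: v0=C3 v1=C4 (P8)
  R2 @ bar2.0: E3/G3 m3 -> F3/C4 P5 similar
  R1 @ bar6.0: F3/C4 P5 -> E3/B3 P5 similar
  R4 @ bar6.2: E3/A4 P4 untreated
  R7 @ bar6.2: B3->A4 leap 10st
  R1 @ bar7.0: E3/E4 P8 -> D3/D4 P8 similar
  R2 @ bar9.0: B2/D3 m3 -> C3/C4 P8 similar
  R7 @ bar9.0: D3->C4 leap 10st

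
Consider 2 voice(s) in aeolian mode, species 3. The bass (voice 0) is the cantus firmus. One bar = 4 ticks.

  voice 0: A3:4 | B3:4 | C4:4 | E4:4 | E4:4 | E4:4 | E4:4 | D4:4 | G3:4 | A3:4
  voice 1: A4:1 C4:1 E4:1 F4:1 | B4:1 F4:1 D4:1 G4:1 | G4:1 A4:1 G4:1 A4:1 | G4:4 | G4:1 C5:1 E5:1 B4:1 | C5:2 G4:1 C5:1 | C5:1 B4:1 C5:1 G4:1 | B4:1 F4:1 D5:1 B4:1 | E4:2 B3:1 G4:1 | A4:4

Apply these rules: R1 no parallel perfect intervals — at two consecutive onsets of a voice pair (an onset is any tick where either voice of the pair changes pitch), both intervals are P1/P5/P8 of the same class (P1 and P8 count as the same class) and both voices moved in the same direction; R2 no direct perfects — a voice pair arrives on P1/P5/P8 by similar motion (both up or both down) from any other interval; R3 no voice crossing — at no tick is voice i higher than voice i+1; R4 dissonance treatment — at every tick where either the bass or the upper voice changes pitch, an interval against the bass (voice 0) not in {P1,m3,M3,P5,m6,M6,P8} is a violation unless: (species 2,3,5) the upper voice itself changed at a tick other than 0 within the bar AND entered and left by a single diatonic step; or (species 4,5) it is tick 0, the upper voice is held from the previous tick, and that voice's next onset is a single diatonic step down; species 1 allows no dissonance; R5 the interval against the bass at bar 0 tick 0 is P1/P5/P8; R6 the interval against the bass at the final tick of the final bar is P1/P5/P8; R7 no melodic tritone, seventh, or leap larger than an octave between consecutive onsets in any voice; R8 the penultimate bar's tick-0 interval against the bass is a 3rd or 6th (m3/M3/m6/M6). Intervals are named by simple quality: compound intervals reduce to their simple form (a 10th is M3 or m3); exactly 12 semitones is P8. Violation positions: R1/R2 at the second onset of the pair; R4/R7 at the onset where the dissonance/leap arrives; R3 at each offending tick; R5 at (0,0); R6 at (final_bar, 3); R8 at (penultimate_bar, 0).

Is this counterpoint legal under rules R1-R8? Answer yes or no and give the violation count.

bar 0: v0=A3 v1=A4 (P8)
bar 1: v0=B3 v1=B4 (P8)
bar 2: v0=C4 v1=G4 (P5)
bar 3: v0=E4 v1=G4 (m3)
bar 4: v0=E4 v1=G4 (m3)
bar 5: v0=E4 v1=C5 (m6)
bar 6: v0=E4 v1=C5 (m6)
bar 7: v0=D4 v1=B4 (M6)
bar 8: v0=G3 v1=E4 (M6)
bar 9: v0=A3 v1=A4 (P8)
  R2 @ bar1.0: A3/F4 m6 -> B3/B4 P8 similar
  R7 @ bar1.0: F4->B4 leap 6st
  R4 @ bar1.1: B3/F4 TT untreated
  R7 @ bar1.1: B4->F4 leap 6st
  R7 @ bar7.1: B4->F4 leap 6st
  R1 @ bar9.0: G3/G4 P8 -> A3/A4 P8 similar

No (6 violations)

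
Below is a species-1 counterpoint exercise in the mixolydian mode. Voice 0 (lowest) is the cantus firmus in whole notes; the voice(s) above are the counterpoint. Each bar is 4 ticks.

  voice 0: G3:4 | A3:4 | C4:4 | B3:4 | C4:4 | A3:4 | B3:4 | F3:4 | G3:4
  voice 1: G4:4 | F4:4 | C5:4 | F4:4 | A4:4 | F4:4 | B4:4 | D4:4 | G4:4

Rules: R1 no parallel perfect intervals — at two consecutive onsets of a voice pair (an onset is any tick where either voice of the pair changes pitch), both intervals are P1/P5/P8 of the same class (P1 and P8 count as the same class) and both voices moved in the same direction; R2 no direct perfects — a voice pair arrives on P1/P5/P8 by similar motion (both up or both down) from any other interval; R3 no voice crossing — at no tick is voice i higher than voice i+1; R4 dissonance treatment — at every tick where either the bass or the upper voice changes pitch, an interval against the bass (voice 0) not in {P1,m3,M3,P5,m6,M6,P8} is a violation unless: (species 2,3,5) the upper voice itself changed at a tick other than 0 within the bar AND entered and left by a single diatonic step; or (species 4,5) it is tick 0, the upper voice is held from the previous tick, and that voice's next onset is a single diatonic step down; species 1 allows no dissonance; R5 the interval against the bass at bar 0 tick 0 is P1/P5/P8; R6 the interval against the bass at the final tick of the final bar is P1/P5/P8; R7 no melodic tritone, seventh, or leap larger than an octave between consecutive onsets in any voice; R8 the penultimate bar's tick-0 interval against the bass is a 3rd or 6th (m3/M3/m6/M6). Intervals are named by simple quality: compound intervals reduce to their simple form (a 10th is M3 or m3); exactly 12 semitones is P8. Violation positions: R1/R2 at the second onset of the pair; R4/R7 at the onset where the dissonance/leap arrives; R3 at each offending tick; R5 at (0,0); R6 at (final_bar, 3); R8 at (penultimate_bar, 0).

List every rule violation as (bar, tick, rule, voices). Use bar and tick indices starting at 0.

bar 0: v0=G3 v1=G4 downbeat P8
bar 1: v0=A3 v1=F4 downbeat m6
bar 2: v0=C4 v1=C5 downbeat P8
bar 3: v0=B3 v1=F4 downbeat TT
bar 4: v0=C4 v1=A4 downbeat M6
bar 5: v0=A3 v1=F4 downbeat m6
bar 6: v0=B3 v1=B4 downbeat P8
bar 7: v0=F3 v1=D4 downbeat M6
bar 8: v0=G3 v1=G4 downbeat P8
  -> R2 @ bar 2 tick 0 v(0, 1): A3/F4 m6 -> C4/C5 P8 similar
  -> R4 @ bar 3 tick 0 v(0, 1): B3/F4 TT untreated
  -> R2 @ bar 6 tick 0 v(0, 1): A3/F4 m6 -> B3/B4 P8 similar
  -> R7 @ bar 6 tick 0 v(1,): F4->B4 leap 6st
  -> R7 @ bar 7 tick 0 v(0,): B3->F3 leap 6st
  -> R2 @ bar 8 tick 0 v(0, 1): F3/D4 M6 -> G3/G4 P8 similar

(2, 0, R2, (0, 1))
(3, 0, R4, (0, 1))
(6, 0, R2, (0, 1))
(6, 0, R7, (1,))
(7, 0, R7, (0,))
(8, 0, R2, (0, 1))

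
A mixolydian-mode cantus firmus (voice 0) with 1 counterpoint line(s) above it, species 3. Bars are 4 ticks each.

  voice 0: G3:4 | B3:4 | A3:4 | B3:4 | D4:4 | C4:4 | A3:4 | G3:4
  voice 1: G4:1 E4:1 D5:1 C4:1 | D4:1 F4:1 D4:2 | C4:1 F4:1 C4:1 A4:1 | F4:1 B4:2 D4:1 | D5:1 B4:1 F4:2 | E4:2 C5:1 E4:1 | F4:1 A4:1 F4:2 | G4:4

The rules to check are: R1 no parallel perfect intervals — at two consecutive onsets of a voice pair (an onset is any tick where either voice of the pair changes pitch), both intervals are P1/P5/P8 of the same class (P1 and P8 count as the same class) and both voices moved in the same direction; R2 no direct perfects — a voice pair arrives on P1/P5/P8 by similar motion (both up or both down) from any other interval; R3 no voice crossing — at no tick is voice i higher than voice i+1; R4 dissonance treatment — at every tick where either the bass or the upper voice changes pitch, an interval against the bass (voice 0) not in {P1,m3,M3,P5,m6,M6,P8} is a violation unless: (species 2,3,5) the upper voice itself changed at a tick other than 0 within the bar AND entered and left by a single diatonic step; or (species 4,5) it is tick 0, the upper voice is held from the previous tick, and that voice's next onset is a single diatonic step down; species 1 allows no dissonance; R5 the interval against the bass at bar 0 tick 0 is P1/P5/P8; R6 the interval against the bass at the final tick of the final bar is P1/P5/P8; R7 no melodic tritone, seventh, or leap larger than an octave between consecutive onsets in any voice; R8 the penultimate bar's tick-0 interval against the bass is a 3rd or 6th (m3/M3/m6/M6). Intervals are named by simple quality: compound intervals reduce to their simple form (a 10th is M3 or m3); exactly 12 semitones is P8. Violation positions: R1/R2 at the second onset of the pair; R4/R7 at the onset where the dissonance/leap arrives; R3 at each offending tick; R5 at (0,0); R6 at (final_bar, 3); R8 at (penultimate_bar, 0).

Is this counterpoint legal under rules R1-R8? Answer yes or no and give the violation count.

No (8 violations)

bar 0: v0=G3 v1=G4 (P8)
bar 1: v0=B3 v1=D4 (m3)
bar 2: v0=A3 v1=C4 (m3)
bar 3: v0=B3 v1=F4 (TT)
bar 4: v0=D4 v1=D5 (P8)
bar 5: v0=C4 v1=E4 (M3)
bar 6: v0=A3 v1=F4 (m6)
bar 7: v0=G3 v1=G4 (P8)
  R7 @ bar0.2: E4->D5 leap 10st
  R4 @ bar0.3: G3/C4 P4 untreated
  R7 @ bar0.3: D5->C4 leap 14st
  R4 @ bar1.1: B3/F4 TT untreated
  R4 @ bar3.0: B3/F4 TT untreated
  R7 @ bar3.1: F4->B4 leap 6st
  R2 @ bar4.0: B3/D4 m3 -> D4/D5 P8 similar
  R7 @ bar4.2: B4->F4 leap 6st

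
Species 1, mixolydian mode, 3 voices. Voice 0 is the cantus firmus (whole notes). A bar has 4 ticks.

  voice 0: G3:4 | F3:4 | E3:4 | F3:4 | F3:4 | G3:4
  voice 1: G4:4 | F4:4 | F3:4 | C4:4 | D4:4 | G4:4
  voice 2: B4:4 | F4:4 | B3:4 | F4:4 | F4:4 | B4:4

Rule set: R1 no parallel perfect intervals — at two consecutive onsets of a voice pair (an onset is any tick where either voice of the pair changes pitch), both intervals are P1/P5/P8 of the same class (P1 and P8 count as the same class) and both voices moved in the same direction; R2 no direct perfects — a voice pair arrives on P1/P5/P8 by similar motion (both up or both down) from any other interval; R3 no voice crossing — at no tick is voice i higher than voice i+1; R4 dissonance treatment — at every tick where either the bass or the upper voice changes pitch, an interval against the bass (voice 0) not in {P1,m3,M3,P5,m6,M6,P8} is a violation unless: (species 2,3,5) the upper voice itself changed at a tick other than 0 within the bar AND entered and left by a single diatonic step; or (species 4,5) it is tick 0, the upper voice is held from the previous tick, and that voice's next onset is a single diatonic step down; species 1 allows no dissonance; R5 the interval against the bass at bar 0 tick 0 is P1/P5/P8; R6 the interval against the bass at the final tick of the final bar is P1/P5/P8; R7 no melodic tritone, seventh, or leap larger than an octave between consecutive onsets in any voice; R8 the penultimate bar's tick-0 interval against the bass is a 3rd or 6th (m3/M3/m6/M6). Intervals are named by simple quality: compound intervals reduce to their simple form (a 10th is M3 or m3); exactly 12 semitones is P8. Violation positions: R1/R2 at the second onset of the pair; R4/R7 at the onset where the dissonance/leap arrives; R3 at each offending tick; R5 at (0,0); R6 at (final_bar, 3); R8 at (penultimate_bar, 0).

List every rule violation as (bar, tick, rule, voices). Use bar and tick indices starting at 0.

(0, 0, R5, (0, 2))
(1, 0, R1, (0, 1))
(1, 0, R2, (0, 2))
(1, 0, R2, (1, 2))
(1, 0, R7, (2,))
(2, 0, R2, (0, 2))
(2, 0, R4, (0, 1))
(2, 0, R7, (2,))
(3, 0, R2, (0, 1))
(3, 0, R2, (0, 2))
(3, 0, R7, (2,))
(4, 0, R8, (0, 2))
(5, 0, R2, (0, 1))
(5, 0, R7, (2,))
(5, 3, R6, (0, 2))

bar 0: v0=G3 v1=G4 v2=B4 downbeat M3
bar 1: v0=F3 v1=F4 v2=F4 downbeat P8
bar 2: v0=E3 v1=F3 v2=B3 downbeat P5
bar 3: v0=F3 v1=C4 v2=F4 downbeat P8
bar 4: v0=F3 v1=D4 v2=F4 downbeat P8
bar 5: v0=G3 v1=G4 v2=B4 downbeat M3
  -> R5 @ bar 0 tick 0 v(0, 2): opens on M3
  -> R1 @ bar 1 tick 0 v(0, 1): G3/G4 P8 -> F3/F4 P8 similar
  -> R2 @ bar 1 tick 0 v(0, 2): G3/B4 M3 -> F3/F4 P8 similar
  -> R2 @ bar 1 tick 0 v(1, 2): G4/B4 M3 -> F4/F4 P1 similar
  -> R7 @ bar 1 tick 0 v(2,): B4->F4 leap 6st
  -> R2 @ bar 2 tick 0 v(0, 2): F3/F4 P8 -> E3/B3 P5 similar
  -> R4 @ bar 2 tick 0 v(0, 1): E3/F3 m2 untreated
  -> R7 @ bar 2 tick 0 v(2,): F4->B3 leap 6st
  -> R2 @ bar 3 tick 0 v(0, 1): E3/F3 m2 -> F3/C4 P5 similar
  -> R2 @ bar 3 tick 0 v(0, 2): E3/B3 P5 -> F3/F4 P8 similar
  -> R7 @ bar 3 tick 0 v(2,): B3->F4 leap 6st
  -> R8 @ bar 4 tick 0 v(0, 2): penult P8 not 3rd/6th
  -> R2 @ bar 5 tick 0 v(0, 1): F3/D4 M6 -> G3/G4 P8 similar
  -> R7 @ bar 5 tick 0 v(2,): F4->B4 leap 6st
  -> R6 @ bar 5 tick 3 v(0, 2): closes on M3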